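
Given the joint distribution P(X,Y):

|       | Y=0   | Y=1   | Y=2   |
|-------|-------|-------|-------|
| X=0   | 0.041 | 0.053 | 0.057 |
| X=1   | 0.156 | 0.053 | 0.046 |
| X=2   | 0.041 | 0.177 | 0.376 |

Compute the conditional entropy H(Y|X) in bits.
1.2970 bits

H(Y|X) = H(X,Y) - H(X)

H(X,Y) = -Σ_{x,y} P(x,y) log₂ P(x,y). Per-cell terms -P(x,y)·log₂P(x,y):
  X=0: 0.18894, 0.22461, 0.23557
  X=1: 0.41814, 0.22461, 0.20434
  X=2: 0.18894, 0.44218, 0.53061
Sum of the 9 terms: H(X,Y) = 2.6579 bits

Marginal of X (row sums):
  P(X=0) = 0.041 + 0.053 + 0.057 = 0.151
  P(X=1) = 0.156 + 0.053 + 0.046 = 0.255
  P(X=2) = 0.041 + 0.177 + 0.376 = 0.594
H(X) = -[0.151·log₂(0.151) + 0.255·log₂(0.255) + 0.594·log₂(0.594)]
  = 0.41183 + 0.50271 + 0.44637 = 1.3609 bits

H(Y|X) = H(X,Y) - H(X) = 2.6579 - 1.3609 = 1.2970 bits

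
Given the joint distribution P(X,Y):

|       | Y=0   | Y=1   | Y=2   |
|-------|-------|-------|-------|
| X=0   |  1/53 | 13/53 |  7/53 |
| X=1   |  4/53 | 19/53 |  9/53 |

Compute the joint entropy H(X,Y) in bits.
2.2374 bits

H(X,Y) = -Σ_{x,y} P(x,y) log₂ P(x,y). Per-cell terms -P(x,y)·log₂P(x,y):
  X=0: 0.10807, 0.49731, 0.38574
  X=1: 0.28135, 0.53056, 0.43438
Sum of the 6 terms: H(X,Y) = 2.2374 bits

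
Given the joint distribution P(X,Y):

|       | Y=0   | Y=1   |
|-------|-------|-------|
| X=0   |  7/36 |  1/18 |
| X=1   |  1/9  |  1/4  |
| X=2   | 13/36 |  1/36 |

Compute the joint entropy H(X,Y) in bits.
2.2175 bits

H(X,Y) = -Σ_{x,y} P(x,y) log₂ P(x,y). Per-cell terms -P(x,y)·log₂P(x,y):
  X=0: 0.4594, 0.2317
  X=1: 0.3522, 0.5000
  X=2: 0.5306, 0.1436
Sum of the 6 terms: H(X,Y) = 2.2175 bits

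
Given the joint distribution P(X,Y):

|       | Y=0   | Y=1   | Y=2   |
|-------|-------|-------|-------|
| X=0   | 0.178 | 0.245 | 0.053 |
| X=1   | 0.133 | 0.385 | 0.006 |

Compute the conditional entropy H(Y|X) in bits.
1.1282 bits

H(Y|X) = H(X,Y) - H(X)

H(X,Y) = -Σ_{x,y} P(x,y) log₂ P(x,y). Per-cell terms -P(x,y)·log₂P(x,y):
  X=0: 0.44323, 0.49714, 0.22461
  X=1: 0.38710, 0.53017, 0.04428
Sum of the 6 terms: H(X,Y) = 2.1265 bits

Marginal of X (row sums):
  P(X=0) = 0.178 + 0.245 + 0.053 = 0.476
  P(X=1) = 0.133 + 0.385 + 0.006 = 0.524
H(X) = -[0.476·log₂(0.476) + 0.524·log₂(0.524)]
  = 0.50978 + 0.48856 = 0.9983 bits

H(Y|X) = H(X,Y) - H(X) = 2.1265 - 0.9983 = 1.1282 bits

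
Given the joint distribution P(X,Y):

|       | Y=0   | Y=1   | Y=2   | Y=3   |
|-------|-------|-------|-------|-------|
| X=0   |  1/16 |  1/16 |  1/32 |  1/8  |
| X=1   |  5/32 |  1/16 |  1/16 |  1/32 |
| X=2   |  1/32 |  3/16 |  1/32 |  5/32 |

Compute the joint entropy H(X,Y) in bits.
3.2897 bits

H(X,Y) = -Σ_{x,y} P(x,y) log₂ P(x,y). Per-cell terms -P(x,y)·log₂P(x,y):
  X=0: 0.25000, 0.25000, 0.15625, 0.37500
  X=1: 0.41845, 0.25000, 0.25000, 0.15625
  X=2: 0.15625, 0.45282, 0.15625, 0.41845
Sum of the 12 terms: H(X,Y) = 3.2897 bits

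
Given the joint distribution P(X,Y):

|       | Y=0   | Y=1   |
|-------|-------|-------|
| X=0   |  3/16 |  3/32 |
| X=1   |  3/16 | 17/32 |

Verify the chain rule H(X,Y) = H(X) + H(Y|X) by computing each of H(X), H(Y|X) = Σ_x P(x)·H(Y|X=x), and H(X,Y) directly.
H(X) = 0.8571 bits, H(Y|X) = 0.8534 bits, H(X,Y) = 1.7106 bits

Marginal of X (row sums):
  P(X=0) = 3/16 + 3/32 = 9/32
  P(X=1) = 3/16 + 17/32 = 23/32
H(X) = -[(9/32)·log₂(9/32) + (23/32)·log₂(23/32)]
  = 0.514709 + 0.342440 = 0.8571 bits

H(Y|X) = Σ_x P(x)·H(Y|X=x):
  X=0: P(X=0) = 9/32, P(Y|X=0) = (2/3, 1/3) → H(Y|X=0) = 0.918296
  X=1: P(X=1) = 23/32, P(Y|X=1) = (6/23, 17/23) → H(Y|X=1) = 0.828056
H(Y|X) = (9/32)·0.918296 + (23/32)·0.828056 = 0.8534 bits

H(X,Y) = -Σ_{x,y} P(x,y) log₂ P(x,y). Per-cell terms -P(x,y)·log₂P(x,y):
  X=0: 0.452820, 0.320160
  X=1: 0.452820, 0.484785
Sum of the 4 terms: H(X,Y) = 1.7106 bits

Chain rule check:
  H(X) + H(Y|X) = 0.8571 + 0.8534 = 1.7105 bits
  H(X,Y) = 1.7106 bits
✓ Chain rule verified (Δ = 0.0001 is 4-dp rounding noise: each of the three values was rounded independently).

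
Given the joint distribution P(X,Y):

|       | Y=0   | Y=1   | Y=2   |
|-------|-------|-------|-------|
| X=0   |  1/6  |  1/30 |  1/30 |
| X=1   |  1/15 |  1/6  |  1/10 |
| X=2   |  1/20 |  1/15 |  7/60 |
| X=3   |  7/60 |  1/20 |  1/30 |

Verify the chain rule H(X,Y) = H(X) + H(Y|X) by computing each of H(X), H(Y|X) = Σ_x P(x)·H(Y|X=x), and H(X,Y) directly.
H(X) = 1.9725 bits, H(Y|X) = 1.3884 bits, H(X,Y) = 3.3609 bits

Marginal of X (row sums):
  P(X=0) = 1/6 + 1/30 + 1/30 = 7/30
  P(X=1) = 1/15 + 1/6 + 1/10 = 1/3
  P(X=2) = 1/20 + 1/15 + 7/60 = 7/30
  P(X=3) = 7/60 + 1/20 + 1/30 = 1/5
H(X) = -[(7/30)·log₂(7/30) + (1/3)·log₂(1/3) + (7/30)·log₂(7/30) + (1/5)·log₂(1/5)]
  = 0.48989 + 0.52832 + 0.48989 + 0.46439 = 1.9725 bits

H(Y|X) = Σ_x P(x)·H(Y|X=x):
  X=0: P(X=0) = 7/30, P(Y|X=0) = (5/7, 1/7, 1/7) → H(Y|X=0) = 1.14883
  X=1: P(X=1) = 1/3, P(Y|X=1) = (1/5, 1/2, 3/10) → H(Y|X=1) = 1.48548
  X=2: P(X=2) = 7/30, P(Y|X=2) = (3/14, 2/7, 1/2) → H(Y|X=2) = 1.49261
  X=3: P(X=3) = 1/5, P(Y|X=3) = (7/12, 1/4, 1/6) → H(Y|X=3) = 1.38443
H(Y|X) = (7/30)·1.14883 + (1/3)·1.48548 + (7/30)·1.49261 + (1/5)·1.38443 = 1.3884 bits

H(X,Y) = -Σ_{x,y} P(x,y) log₂ P(x,y). Per-cell terms -P(x,y)·log₂P(x,y):
  X=0: 0.43083, 0.16356, 0.16356
  X=1: 0.26046, 0.43083, 0.33219
  X=2: 0.21610, 0.26046, 0.36161
  X=3: 0.36161, 0.21610, 0.16356
Sum of the 12 terms: H(X,Y) = 3.3609 bits

Chain rule check:
  H(X) + H(Y|X) = 1.9725 + 1.3884 = 3.3609 bits
  H(X,Y) = 3.3609 bits
✓ Chain rule verified.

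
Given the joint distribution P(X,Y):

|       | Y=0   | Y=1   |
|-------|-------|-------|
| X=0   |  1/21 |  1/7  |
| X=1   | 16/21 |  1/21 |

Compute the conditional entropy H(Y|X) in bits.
0.4158 bits

H(Y|X) = H(X,Y) - H(X)

H(X,Y) = -Σ_{x,y} P(x,y) log₂ P(x,y). Per-cell terms -P(x,y)·log₂P(x,y):
  X=0: 0.20916, 0.40105
  X=1: 0.29891, 0.20916
Sum of the 4 terms: H(X,Y) = 1.1183 bits

Marginal of X (row sums):
  P(X=0) = 1/21 + 1/7 = 4/21
  P(X=1) = 16/21 + 1/21 = 17/21
H(X) = -[(4/21)·log₂(4/21) + (17/21)·log₂(17/21)]
  = 0.45568 + 0.24679 = 0.7025 bits

H(Y|X) = H(X,Y) - H(X) = 1.1183 - 0.7025 = 0.4158 bits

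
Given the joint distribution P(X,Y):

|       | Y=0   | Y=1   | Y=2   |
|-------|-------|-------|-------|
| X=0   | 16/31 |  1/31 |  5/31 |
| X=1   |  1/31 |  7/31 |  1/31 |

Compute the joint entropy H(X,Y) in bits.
1.8813 bits

H(X,Y) = -Σ_{x,y} P(x,y) log₂ P(x,y). Per-cell terms -P(x,y)·log₂P(x,y):
  X=0: 0.4925, 0.1598, 0.4246
  X=1: 0.1598, 0.4848, 0.1598
Sum of the 6 terms: H(X,Y) = 1.8813 bits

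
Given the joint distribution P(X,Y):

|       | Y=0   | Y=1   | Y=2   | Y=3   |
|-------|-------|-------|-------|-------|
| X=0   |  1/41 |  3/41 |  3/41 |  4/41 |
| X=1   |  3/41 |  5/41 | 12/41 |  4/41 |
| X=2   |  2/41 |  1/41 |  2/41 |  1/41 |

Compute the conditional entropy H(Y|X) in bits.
1.8222 bits

H(Y|X) = H(X,Y) - H(X)

H(X,Y) = -Σ_{x,y} P(x,y) log₂ P(x,y). Per-cell terms -P(x,y)·log₂P(x,y):
  X=0: 0.13067, 0.27604, 0.27604, 0.32757
  X=1: 0.27604, 0.37020, 0.51881, 0.32757
  X=2: 0.21256, 0.13067, 0.21256, 0.13067
Sum of the 12 terms: H(X,Y) = 3.1894 bits

Marginal of X (row sums):
  P(X=0) = 1/41 + 3/41 + 3/41 + 4/41 = 11/41
  P(X=1) = 3/41 + 5/41 + 12/41 + 4/41 = 24/41
  P(X=2) = 2/41 + 1/41 + 2/41 + 1/41 = 6/41
H(X) = -[(11/41)·log₂(11/41) + (24/41)·log₂(24/41) + (6/41)·log₂(6/41)]
  = 0.50925 + 0.45225 + 0.40574 = 1.3672 bits

H(Y|X) = H(X,Y) - H(X) = 3.1894 - 1.3672 = 1.8222 bits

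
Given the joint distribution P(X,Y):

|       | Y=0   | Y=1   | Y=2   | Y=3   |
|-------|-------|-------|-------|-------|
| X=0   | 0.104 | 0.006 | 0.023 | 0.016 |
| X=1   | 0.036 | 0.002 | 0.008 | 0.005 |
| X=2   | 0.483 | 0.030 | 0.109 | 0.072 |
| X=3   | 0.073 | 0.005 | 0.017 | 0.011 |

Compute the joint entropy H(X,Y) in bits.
2.6551 bits

H(X,Y) = -Σ_{x,y} P(x,y) log₂ P(x,y). Per-cell terms -P(x,y)·log₂P(x,y):
  X=0: 0.3396, 0.0443, 0.1252, 0.0955
  X=1: 0.1727, 0.0179, 0.0557, 0.0382
  X=2: 0.5071, 0.1518, 0.3485, 0.2733
  X=3: 0.2756, 0.0382, 0.0999, 0.0716
Sum of the 16 terms: H(X,Y) = 2.6551 bits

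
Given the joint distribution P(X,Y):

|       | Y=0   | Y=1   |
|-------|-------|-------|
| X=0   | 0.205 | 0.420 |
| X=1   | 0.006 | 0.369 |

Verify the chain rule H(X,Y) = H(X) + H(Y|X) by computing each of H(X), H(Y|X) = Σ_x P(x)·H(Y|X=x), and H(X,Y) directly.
H(X) = 0.9544 bits, H(Y|X) = 0.6149 bits, H(X,Y) = 1.5694 bits

Marginal of X (row sums):
  P(X=0) = 0.205 + 0.420 = 0.625
  P(X=1) = 0.006 + 0.369 = 0.375
H(X) = -[0.625·log₂(0.625) + 0.375·log₂(0.375)]
  = 0.42379 + 0.53064 = 0.9544 bits

H(Y|X) = Σ_x P(x)·H(Y|X=x):
  X=0: P(X=0) = 0.625, P(Y|X=0) = (41/125, 84/125) → H(Y|X=0) = 0.91287
  X=1: P(X=1) = 0.375, P(Y|X=1) = (2/125, 123/125) → H(Y|X=1) = 0.11835
H(Y|X) = 0.625·0.91287 + 0.375·0.11835 = 0.6149 bits

H(X,Y) = -Σ_{x,y} P(x,y) log₂ P(x,y). Per-cell terms -P(x,y)·log₂P(x,y):
  X=0: 0.46869, 0.52565
  X=1: 0.04428, 0.53074
Sum of the 4 terms: H(X,Y) = 1.5694 bits

Chain rule check:
  H(X) + H(Y|X) = 0.9544 + 0.6149 = 1.5693 bits
  H(X,Y) = 1.5694 bits
✓ Chain rule verified (Δ = 0.0001 is 4-dp rounding noise: each of the three values was rounded independently).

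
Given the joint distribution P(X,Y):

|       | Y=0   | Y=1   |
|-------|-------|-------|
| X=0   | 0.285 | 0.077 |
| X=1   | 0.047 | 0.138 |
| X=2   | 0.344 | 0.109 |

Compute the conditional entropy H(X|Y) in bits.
1.3720 bits

H(X|Y) = H(X,Y) - H(Y)

H(X,Y) = -Σ_{x,y} P(x,y) log₂ P(x,y). Per-cell terms -P(x,y)·log₂P(x,y):
  X=0: 0.51613, 0.28482
  X=1: 0.20733, 0.39430
  X=2: 0.52959, 0.34854
Sum of the 6 terms: H(X,Y) = 2.2807 bits

Marginal of Y (column sums):
  P(Y=0) = 0.285 + 0.047 + 0.344 = 0.676
  P(Y=1) = 0.077 + 0.138 + 0.109 = 0.324
H(Y) = -[0.676·log₂(0.676) + 0.324·log₂(0.324)]
  = 0.38188 + 0.52680 = 0.9087 bits

H(X|Y) = H(X,Y) - H(Y) = 2.2807 - 0.9087 = 1.3720 bits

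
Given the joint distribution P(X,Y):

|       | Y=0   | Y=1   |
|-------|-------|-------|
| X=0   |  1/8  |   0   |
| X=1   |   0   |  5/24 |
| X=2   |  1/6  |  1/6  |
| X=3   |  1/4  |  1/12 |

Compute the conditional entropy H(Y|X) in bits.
0.6038 bits

H(Y|X) = H(X,Y) - H(X)

H(X,Y) = -Σ_{x,y} P(x,y) log₂ P(x,y). Per-cell terms -P(x,y)·log₂P(x,y):
  X=0: 0.37500, 0.00000
  X=1: 0.00000, 0.47147
  X=2: 0.43083, 0.43083
  X=3: 0.50000, 0.29875
  (cells with P = 0 contribute 0)
Sum of the 8 terms: H(X,Y) = 2.5069 bits

Marginal of X (row sums):
  P(X=0) = 1/8 + 0 = 1/8
  P(X=1) = 0 + 5/24 = 5/24
  P(X=2) = 1/6 + 1/6 = 1/3
  P(X=3) = 1/4 + 1/12 = 1/3
H(X) = -[(1/8)·log₂(1/8) + (5/24)·log₂(5/24) + (1/3)·log₂(1/3) + (1/3)·log₂(1/3)]
  = 0.37500 + 0.47147 + 0.52832 + 0.52832 = 1.9031 bits

H(Y|X) = H(X,Y) - H(X) = 2.5069 - 1.9031 = 0.6038 bits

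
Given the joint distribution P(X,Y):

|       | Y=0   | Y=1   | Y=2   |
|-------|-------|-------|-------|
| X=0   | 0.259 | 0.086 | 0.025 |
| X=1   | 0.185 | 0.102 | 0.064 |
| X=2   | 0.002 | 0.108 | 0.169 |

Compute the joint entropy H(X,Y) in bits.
2.7805 bits

H(X,Y) = -Σ_{x,y} P(x,y) log₂ P(x,y). Per-cell terms -P(x,y)·log₂P(x,y):
  X=0: 0.5048, 0.3044, 0.1330
  X=1: 0.4504, 0.3359, 0.2538
  X=2: 0.0179, 0.3468, 0.4335
Sum of the 9 terms: H(X,Y) = 2.7805 bits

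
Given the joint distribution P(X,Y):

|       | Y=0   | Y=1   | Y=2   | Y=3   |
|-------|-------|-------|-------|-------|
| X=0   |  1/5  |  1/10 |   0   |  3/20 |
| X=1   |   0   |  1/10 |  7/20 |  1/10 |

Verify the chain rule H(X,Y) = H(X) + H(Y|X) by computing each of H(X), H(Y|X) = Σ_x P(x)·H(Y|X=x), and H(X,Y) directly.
H(X) = 0.9928 bits, H(Y|X) = 1.4088 bits, H(X,Y) = 2.4016 bits

Marginal of X (row sums):
  P(X=0) = 1/5 + 1/10 + 0 + 3/20 = 9/20
  P(X=1) = 0 + 1/10 + 7/20 + 1/10 = 11/20
H(X) = -[(9/20)·log₂(9/20) + (11/20)·log₂(11/20)]
  = 0.5184 + 0.4744 = 0.9928 bits

H(Y|X) = Σ_x P(x)·H(Y|X=x):
  X=0: P(X=0) = 9/20, P(Y|X=0) = (4/9, 2/9, 0, 1/3) → H(Y|X=0) = 1.5305
  X=1: P(X=1) = 11/20, P(Y|X=1) = (0, 2/11, 7/11, 2/11) → H(Y|X=1) = 1.3093
H(Y|X) = (9/20)·1.5305 + (11/20)·1.3093 = 1.4088 bits

H(X,Y) = -Σ_{x,y} P(x,y) log₂ P(x,y). Per-cell terms -P(x,y)·log₂P(x,y):
  X=0: 0.4644, 0.3322, 0.0000, 0.4105
  X=1: 0.0000, 0.3322, 0.5301, 0.3322
  (cells with P = 0 contribute 0)
Sum of the 8 terms: H(X,Y) = 2.4016 bits

Chain rule check:
  H(X) + H(Y|X) = 0.9928 + 1.4088 = 2.4016 bits
  H(X,Y) = 2.4016 bits
✓ Chain rule verified.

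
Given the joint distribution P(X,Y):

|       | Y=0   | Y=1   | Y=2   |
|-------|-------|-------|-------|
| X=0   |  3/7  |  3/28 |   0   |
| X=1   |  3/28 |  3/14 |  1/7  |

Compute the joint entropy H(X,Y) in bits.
2.0917 bits

H(X,Y) = -Σ_{x,y} P(x,y) log₂ P(x,y). Per-cell terms -P(x,y)·log₂P(x,y):
  X=0: 0.52388, 0.34526, 0.00000
  X=1: 0.34526, 0.47623, 0.40105
  (cells with P = 0 contribute 0)
Sum of the 6 terms: H(X,Y) = 2.0917 bits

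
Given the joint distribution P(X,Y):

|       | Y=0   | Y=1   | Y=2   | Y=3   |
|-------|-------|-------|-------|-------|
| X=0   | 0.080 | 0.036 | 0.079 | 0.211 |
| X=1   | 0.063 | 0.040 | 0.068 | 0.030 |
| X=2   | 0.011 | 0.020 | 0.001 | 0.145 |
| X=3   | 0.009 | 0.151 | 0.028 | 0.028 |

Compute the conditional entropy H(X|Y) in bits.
1.5471 bits

H(X|Y) = H(X,Y) - H(Y)

H(X,Y) = -Σ_{x,y} P(x,y) log₂ P(x,y). Per-cell terms -P(x,y)·log₂P(x,y):
  X=0: 0.291508, 0.172651, 0.289298, 0.473629
  X=1: 0.251276, 0.185754, 0.263726, 0.151767
  X=2: 0.071570, 0.112877, 0.009966, 0.403952
  X=3: 0.061163, 0.411834, 0.144436, 0.144436
Sum of the 16 terms: H(X,Y) = 3.43984 bits

Marginal of Y (column sums):
  P(Y=0) = 0.080 + 0.063 + 0.011 + 0.009 = 0.163
  P(Y=1) = 0.036 + 0.040 + 0.020 + 0.151 = 0.247
  P(Y=2) = 0.079 + 0.068 + 0.001 + 0.028 = 0.176
  P(Y=3) = 0.211 + 0.030 + 0.145 + 0.028 = 0.414
H(Y) = -[0.163·log₂(0.163) + 0.247·log₂(0.247) + 0.176·log₂(0.176) + 0.414·log₂(0.414)]
  = 0.426580 + 0.498302 + 0.441118 + 0.526731 = 1.89273 bits

H(X|Y) = H(X,Y) - H(Y) = 3.43984 - 1.89273 = 1.5471 bits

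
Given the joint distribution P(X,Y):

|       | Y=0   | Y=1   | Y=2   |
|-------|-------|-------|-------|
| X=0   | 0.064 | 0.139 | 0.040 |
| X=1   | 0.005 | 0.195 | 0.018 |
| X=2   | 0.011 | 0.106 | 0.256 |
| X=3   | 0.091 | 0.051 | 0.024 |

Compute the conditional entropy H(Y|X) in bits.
1.0827 bits

H(Y|X) = H(X,Y) - H(X)

H(X,Y) = -Σ_{x,y} P(x,y) log₂ P(x,y). Per-cell terms -P(x,y)·log₂P(x,y):
  X=0: 0.25381, 0.39571, 0.18575
  X=1: 0.03822, 0.45990, 0.10433
  X=2: 0.07157, 0.34321, 0.50324
  X=3: 0.31468, 0.21896, 0.12914
Sum of the 12 terms: H(X,Y) = 3.0185 bits

Marginal of X (row sums):
  P(X=0) = 0.064 + 0.139 + 0.040 = 0.243
  P(X=1) = 0.005 + 0.195 + 0.018 = 0.218
  P(X=2) = 0.011 + 0.106 + 0.256 = 0.373
  P(X=3) = 0.091 + 0.051 + 0.024 = 0.166
H(X) = -[0.243·log₂(0.243) + 0.218·log₂(0.218) + 0.373·log₂(0.373) + 0.166·log₂(0.166)]
  = 0.49596 + 0.47908 + 0.53069 + 0.43006 = 1.9358 bits

H(Y|X) = H(X,Y) - H(X) = 3.0185 - 1.9358 = 1.0827 bits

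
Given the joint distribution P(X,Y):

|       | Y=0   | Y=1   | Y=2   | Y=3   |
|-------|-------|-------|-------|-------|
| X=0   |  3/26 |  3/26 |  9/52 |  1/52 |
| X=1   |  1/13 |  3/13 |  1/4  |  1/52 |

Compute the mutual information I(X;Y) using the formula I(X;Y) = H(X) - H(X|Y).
0.0269 bits

I(X;Y) = H(X) - H(X|Y)

Marginal of X (row sums):
  P(X=0) = 3/26 + 3/26 + 9/52 + 1/52 = 11/26
  P(X=1) = 1/13 + 3/13 + 1/4 + 1/52 = 15/26
H(X) = -[(11/26)·log₂(11/26) + (15/26)·log₂(15/26)]
  = 0.52504 + 0.45782 = 0.9829 bits

Marginal of Y (column sums):
  P(Y=0) = 3/26 + 1/13 = 5/26
  P(Y=1) = 3/26 + 3/13 = 9/26
  P(Y=2) = 9/52 + 1/4 = 11/26
  P(Y=3) = 1/52 + 1/52 = 1/26
H(X|Y) = Σ_y P(y)·H(X|Y=y):
  Y=0: P(Y=0) = 5/26, P(X|Y=0) = (3/5, 2/5) → H(X|Y=0) = 0.97095
  Y=1: P(Y=1) = 9/26, P(X|Y=1) = (1/3, 2/3) → H(X|Y=1) = 0.91830
  Y=2: P(Y=2) = 11/26, P(X|Y=2) = (9/22, 13/22) → H(X|Y=2) = 0.97602
  Y=3: P(Y=3) = 1/26, P(X|Y=3) = (1/2, 1/2) → H(X|Y=3) = 1.00000
H(X|Y) = (5/26)·0.97095 + (9/26)·0.91830 + (11/26)·0.97602 + (1/26)·1.00000 = 0.9560 bits

I(X;Y) = H(X) - H(X|Y) = 0.9829 - 0.9560 = 0.0269 bits

Cross-check via I(X;Y) = H(X) + H(Y) - H(X,Y): computing H(Y) from the column sums and H(X,Y) from the 8 cells in the same way gives H(Y) = 1.6930 bits and H(X,Y) = 2.6490 bits, so
I(X;Y) = 0.9829 + 1.6930 - 2.6490 = 0.0269 bits ✓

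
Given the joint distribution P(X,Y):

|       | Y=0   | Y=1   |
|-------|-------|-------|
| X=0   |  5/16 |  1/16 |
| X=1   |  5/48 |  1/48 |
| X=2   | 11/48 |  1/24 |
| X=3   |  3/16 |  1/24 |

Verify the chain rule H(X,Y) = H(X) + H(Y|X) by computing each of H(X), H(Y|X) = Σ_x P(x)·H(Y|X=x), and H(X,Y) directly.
H(X) = 1.9031 bits, H(Y|X) = 0.6495 bits, H(X,Y) = 2.5527 bits

Marginal of X (row sums):
  P(X=0) = 5/16 + 1/16 = 3/8
  P(X=1) = 5/48 + 1/48 = 1/8
  P(X=2) = 11/48 + 1/24 = 13/48
  P(X=3) = 3/16 + 1/24 = 11/48
H(X) = -[(3/8)·log₂(3/8) + (1/8)·log₂(1/8) + (13/48)·log₂(13/48) + (11/48)·log₂(11/48)]
  = 0.5306391 + 0.3750000 + 0.5103916 + 0.4871008 = 1.9031 bits

H(Y|X) = Σ_x P(x)·H(Y|X=x):
  X=0: P(X=0) = 3/8, P(Y|X=0) = (5/6, 1/6) → H(Y|X=0) = 0.6500224
  X=1: P(X=1) = 1/8, P(Y|X=1) = (5/6, 1/6) → H(Y|X=1) = 0.6500224
  X=2: P(X=2) = 13/48, P(Y|X=2) = (11/13, 2/13) → H(Y|X=2) = 0.6193822
  X=3: P(X=3) = 11/48, P(Y|X=3) = (9/11, 2/11) → H(Y|X=3) = 0.6840384
H(Y|X) = (3/8)·0.6500224 + (1/8)·0.6500224 + (13/48)·0.6193822 + (11/48)·0.6840384 = 0.6495 bits

H(X,Y) = -Σ_{x,y} P(x,y) log₂ P(x,y). Per-cell terms -P(x,y)·log₂P(x,y):
  X=0: 0.5243975, 0.2500000
  X=1: 0.3398994, 0.1163534
  X=2: 0.4871008, 0.1910401
  X=3: 0.4528195, 0.1910401
Sum of the 8 terms: H(X,Y) = 2.5527 bits

Chain rule check:
  H(X) + H(Y|X) = 1.9031 + 0.6495 = 2.5526 bits
  H(X,Y) = 2.5527 bits
✓ Chain rule verified (Δ = 0.0001 is 4-dp rounding noise: each of the three values was rounded independently).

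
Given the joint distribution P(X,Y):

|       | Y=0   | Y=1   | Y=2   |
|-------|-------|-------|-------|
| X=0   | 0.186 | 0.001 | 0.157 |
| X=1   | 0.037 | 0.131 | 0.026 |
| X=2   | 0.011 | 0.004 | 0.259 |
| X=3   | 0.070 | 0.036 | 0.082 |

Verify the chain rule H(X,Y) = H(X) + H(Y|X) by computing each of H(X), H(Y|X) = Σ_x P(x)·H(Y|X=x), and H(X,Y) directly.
H(X) = 1.9536 bits, H(Y|X) = 0.9694 bits, H(X,Y) = 2.9230 bits

Marginal of X (row sums):
  P(X=0) = 0.186 + 0.001 + 0.157 = 0.344
  P(X=1) = 0.037 + 0.131 + 0.026 = 0.194
  P(X=2) = 0.011 + 0.004 + 0.259 = 0.274
  P(X=3) = 0.070 + 0.036 + 0.082 = 0.188
H(X) = -[0.344·log₂(0.344) + 0.194·log₂(0.194) + 0.274·log₂(0.274) + 0.188·log₂(0.188)]
  = 0.52959 + 0.45898 + 0.51176 + 0.45330 = 1.9536 bits

H(Y|X) = Σ_x P(x)·H(Y|X=x):
  X=0: P(X=0) = 0.344, P(Y|X=0) = (93/172, 1/344, 157/344) → H(Y|X=0) = 1.02063
  X=1: P(X=1) = 0.194, P(Y|X=1) = (37/194, 131/194, 13/97) → H(Y|X=1) = 1.22703
  X=2: P(X=2) = 0.274, P(Y|X=2) = (11/274, 2/137, 259/274) → H(Y|X=2) = 0.35202
  X=3: P(X=3) = 0.188, P(Y|X=3) = (35/94, 9/47, 41/94) → H(Y|X=3) = 1.50945
H(Y|X) = 0.344·1.02063 + 0.194·1.22703 + 0.274·0.35202 + 0.188·1.50945 = 0.9694 bits

H(X,Y) = -Σ_{x,y} P(x,y) log₂ P(x,y). Per-cell terms -P(x,y)·log₂P(x,y):
  X=0: 0.45135, 0.00997, 0.41937
  X=1: 0.17598, 0.38414, 0.13690
  X=2: 0.07157, 0.03186, 0.50478
  X=3: 0.26856, 0.17265, 0.29588
Sum of the 12 terms: H(X,Y) = 2.9230 bits

Chain rule check:
  H(X) + H(Y|X) = 1.9536 + 0.9694 = 2.9230 bits
  H(X,Y) = 2.9230 bits
✓ Chain rule verified.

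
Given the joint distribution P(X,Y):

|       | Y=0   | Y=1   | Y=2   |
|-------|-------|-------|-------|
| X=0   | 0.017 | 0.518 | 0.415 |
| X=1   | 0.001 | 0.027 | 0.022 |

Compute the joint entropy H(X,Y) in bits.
1.3899 bits

H(X,Y) = -Σ_{x,y} P(x,y) log₂ P(x,y). Per-cell terms -P(x,y)·log₂P(x,y):
  X=0: 0.0999, 0.4916, 0.5266
  X=1: 0.0100, 0.1407, 0.1211
Sum of the 6 terms: H(X,Y) = 1.3899 bits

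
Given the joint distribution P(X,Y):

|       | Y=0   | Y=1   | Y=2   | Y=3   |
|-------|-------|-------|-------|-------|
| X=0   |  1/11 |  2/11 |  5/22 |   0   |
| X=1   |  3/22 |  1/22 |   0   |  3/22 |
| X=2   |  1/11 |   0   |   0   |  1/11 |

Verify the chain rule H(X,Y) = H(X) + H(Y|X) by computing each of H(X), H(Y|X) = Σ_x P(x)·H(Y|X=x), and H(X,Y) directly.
H(X) = 1.4728 bits, H(Y|X) = 1.3903 bits, H(X,Y) = 2.8631 bits

Marginal of X (row sums):
  P(X=0) = 1/11 + 2/11 + 5/22 + 0 = 1/2
  P(X=1) = 3/22 + 1/22 + 0 + 3/22 = 7/22
  P(X=2) = 1/11 + 0 + 0 + 1/11 = 2/11
H(X) = -[(1/2)·log₂(1/2) + (7/22)·log₂(7/22) + (2/11)·log₂(2/11)]
  = 0.50000 + 0.52566 + 0.44717 = 1.4728 bits

H(Y|X) = Σ_x P(x)·H(Y|X=x):
  X=0: P(X=0) = 1/2, P(Y|X=0) = (2/11, 4/11, 5/11, 0) → H(Y|X=0) = 1.49492
  X=1: P(X=1) = 7/22, P(Y|X=1) = (3/7, 1/7, 0, 3/7) → H(Y|X=1) = 1.44882
  X=2: P(X=2) = 2/11, P(Y|X=2) = (1/2, 0, 0, 1/2) → H(Y|X=2) = 1.00000
H(Y|X) = (1/2)·1.49492 + (7/22)·1.44882 + (2/11)·1.00000 = 1.3903 bits

H(X,Y) = -Σ_{x,y} P(x,y) log₂ P(x,y). Per-cell terms -P(x,y)·log₂P(x,y):
  X=0: 0.31449, 0.44717, 0.48580, 0.00000
  X=1: 0.39197, 0.20270, 0.00000, 0.39197
  X=2: 0.31449, 0.00000, 0.00000, 0.31449
  (cells with P = 0 contribute 0)
Sum of the 12 terms: H(X,Y) = 2.8631 bits

Chain rule check:
  H(X) + H(Y|X) = 1.4728 + 1.3903 = 2.8631 bits
  H(X,Y) = 2.8631 bits
✓ Chain rule verified.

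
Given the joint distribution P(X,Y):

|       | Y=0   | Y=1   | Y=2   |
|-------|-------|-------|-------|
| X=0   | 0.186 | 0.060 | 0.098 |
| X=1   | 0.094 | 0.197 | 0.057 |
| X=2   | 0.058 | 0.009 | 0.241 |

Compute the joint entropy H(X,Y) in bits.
2.8354 bits

H(X,Y) = -Σ_{x,y} P(x,y) log₂ P(x,y). Per-cell terms -P(x,y)·log₂P(x,y):
  X=0: 0.45135, 0.24353, 0.32841
  X=1: 0.32065, 0.46172, 0.23557
  X=2: 0.23825, 0.06116, 0.49475
Sum of the 9 terms: H(X,Y) = 2.8354 bits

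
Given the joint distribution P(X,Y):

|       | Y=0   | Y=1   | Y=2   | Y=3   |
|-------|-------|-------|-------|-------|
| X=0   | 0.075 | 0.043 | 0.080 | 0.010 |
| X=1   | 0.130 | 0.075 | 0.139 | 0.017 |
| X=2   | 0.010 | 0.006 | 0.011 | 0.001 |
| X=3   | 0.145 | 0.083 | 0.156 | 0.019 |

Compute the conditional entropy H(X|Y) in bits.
1.6746 bits

H(X|Y) = H(X,Y) - H(Y)

H(X,Y) = -Σ_{x,y} P(x,y) log₂ P(x,y). Per-cell terms -P(x,y)·log₂P(x,y):
  X=0: 0.28027, 0.19520, 0.29151, 0.06644
  X=1: 0.38264, 0.28027, 0.39571, 0.09993
  X=2: 0.06644, 0.04428, 0.07157, 0.00997
  X=3: 0.40395, 0.29803, 0.41814, 0.10864
Sum of the 16 terms: H(X,Y) = 3.4130 bits

Marginal of Y (column sums):
  P(Y=0) = 0.075 + 0.130 + 0.010 + 0.145 = 0.360
  P(Y=1) = 0.043 + 0.075 + 0.006 + 0.083 = 0.207
  P(Y=2) = 0.080 + 0.139 + 0.011 + 0.156 = 0.386
  P(Y=3) = 0.010 + 0.017 + 0.001 + 0.019 = 0.047
H(Y) = -[0.360·log₂(0.360) + 0.207·log₂(0.207) + 0.386·log₂(0.386) + 0.047·log₂(0.047)]
  = 0.53062 + 0.47037 + 0.53010 + 0.20733 = 1.7384 bits

H(X|Y) = H(X,Y) - H(Y) = 3.4130 - 1.7384 = 1.6746 bits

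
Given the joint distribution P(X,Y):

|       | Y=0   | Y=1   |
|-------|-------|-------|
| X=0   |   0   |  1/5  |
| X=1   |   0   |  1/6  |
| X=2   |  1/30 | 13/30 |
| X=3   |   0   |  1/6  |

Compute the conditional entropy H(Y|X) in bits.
0.1732 bits

H(Y|X) = H(X,Y) - H(X)

H(X,Y) = -Σ_{x,y} P(x,y) log₂ P(x,y). Per-cell terms -P(x,y)·log₂P(x,y):
  X=0: 0.00000, 0.46439
  X=1: 0.00000, 0.43083
  X=2: 0.16356, 0.52280
  X=3: 0.00000, 0.43083
  (cells with P = 0 contribute 0)
Sum of the 8 terms: H(X,Y) = 2.0124 bits

Marginal of X (row sums):
  P(X=0) = 0 + 1/5 = 1/5
  P(X=1) = 0 + 1/6 = 1/6
  P(X=2) = 1/30 + 13/30 = 7/15
  P(X=3) = 0 + 1/6 = 1/6
H(X) = -[(1/5)·log₂(1/5) + (1/6)·log₂(1/6) + (7/15)·log₂(7/15) + (1/6)·log₂(1/6)]
  = 0.46439 + 0.43083 + 0.51312 + 0.43083 = 1.8392 bits

H(Y|X) = H(X,Y) - H(X) = 2.0124 - 1.8392 = 0.1732 bits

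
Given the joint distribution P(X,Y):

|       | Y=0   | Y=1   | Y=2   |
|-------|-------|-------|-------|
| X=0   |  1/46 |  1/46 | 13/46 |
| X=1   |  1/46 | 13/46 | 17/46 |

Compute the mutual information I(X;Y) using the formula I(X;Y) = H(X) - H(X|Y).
0.1106 bits

I(X;Y) = H(X) - H(X|Y)

Marginal of X (row sums):
  P(X=0) = 1/46 + 1/46 + 13/46 = 15/46
  P(X=1) = 1/46 + 13/46 + 17/46 = 31/46
H(X) = -[(15/46)·log₂(15/46) + (31/46)·log₂(31/46)]
  = 0.52718 + 0.38370 = 0.91088 bits

Marginal of Y (column sums):
  P(Y=0) = 1/46 + 1/46 = 1/23
  P(Y=1) = 1/46 + 13/46 = 7/23
  P(Y=2) = 13/46 + 17/46 = 15/23
H(X|Y) = Σ_y P(y)·H(X|Y=y):
  Y=0: P(Y=0) = 1/23, P(X|Y=0) = (1/2, 1/2) → H(X|Y=0) = 1.00000
  Y=1: P(Y=1) = 7/23, P(X|Y=1) = (1/14, 13/14) → H(X|Y=1) = 0.37123
  Y=2: P(Y=2) = 15/23, P(X|Y=2) = (13/30, 17/30) → H(X|Y=2) = 0.98714
H(X|Y) = (1/23)·1.00000 + (7/23)·0.37123 + (15/23)·0.98714 = 0.80025 bits

I(X;Y) = H(X) - H(X|Y) = 0.91088 - 0.80025 = 0.1106 bits

Cross-check via I(X;Y) = H(X) + H(Y) - H(X,Y): computing H(Y) from the column sums and H(X,Y) from the 6 cells in the same way gives H(Y) = 1.12118 bits and H(X,Y) = 1.92142 bits, so
I(X;Y) = 0.91088 + 1.12118 - 1.92142 = 0.1106 bits ✓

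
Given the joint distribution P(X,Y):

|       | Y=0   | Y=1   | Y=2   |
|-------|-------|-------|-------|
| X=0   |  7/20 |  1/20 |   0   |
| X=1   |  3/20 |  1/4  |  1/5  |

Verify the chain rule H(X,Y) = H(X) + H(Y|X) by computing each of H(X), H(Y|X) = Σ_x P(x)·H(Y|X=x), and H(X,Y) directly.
H(X) = 0.9710 bits, H(Y|X) = 1.1502 bits, H(X,Y) = 2.1211 bits

Marginal of X (row sums):
  P(X=0) = 7/20 + 1/20 + 0 = 2/5
  P(X=1) = 3/20 + 1/4 + 1/5 = 3/5
H(X) = -[(2/5)·log₂(2/5) + (3/5)·log₂(3/5)]
  = 0.5288 + 0.4422 = 0.9710 bits

H(Y|X) = Σ_x P(x)·H(Y|X=x):
  X=0: P(X=0) = 2/5, P(Y|X=0) = (7/8, 1/8, 0) → H(Y|X=0) = 0.5436
  X=1: P(X=1) = 3/5, P(Y|X=1) = (1/4, 5/12, 1/3) → H(Y|X=1) = 1.5546
H(Y|X) = (2/5)·0.5436 + (3/5)·1.5546 = 1.1502 bits

H(X,Y) = -Σ_{x,y} P(x,y) log₂ P(x,y). Per-cell terms -P(x,y)·log₂P(x,y):
  X=0: 0.5301, 0.2161, 0.0000
  X=1: 0.4105, 0.5000, 0.4644
  (cells with P = 0 contribute 0)
Sum of the 6 terms: H(X,Y) = 2.1211 bits

Chain rule check:
  H(X) + H(Y|X) = 0.9710 + 1.1502 = 2.1212 bits
  H(X,Y) = 2.1211 bits
✓ Chain rule verified (Δ = 0.0001 is 4-dp rounding noise: each of the three values was rounded independently).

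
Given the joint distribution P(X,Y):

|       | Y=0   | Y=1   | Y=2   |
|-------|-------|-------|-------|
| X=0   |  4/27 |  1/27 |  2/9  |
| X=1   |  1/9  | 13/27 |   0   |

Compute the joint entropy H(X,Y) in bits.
1.9264 bits

H(X,Y) = -Σ_{x,y} P(x,y) log₂ P(x,y). Per-cell terms -P(x,y)·log₂P(x,y):
  X=0: 0.40813, 0.17611, 0.48221
  X=1: 0.35221, 0.50770, 0.00000
  (cells with P = 0 contribute 0)
Sum of the 6 terms: H(X,Y) = 1.9264 bits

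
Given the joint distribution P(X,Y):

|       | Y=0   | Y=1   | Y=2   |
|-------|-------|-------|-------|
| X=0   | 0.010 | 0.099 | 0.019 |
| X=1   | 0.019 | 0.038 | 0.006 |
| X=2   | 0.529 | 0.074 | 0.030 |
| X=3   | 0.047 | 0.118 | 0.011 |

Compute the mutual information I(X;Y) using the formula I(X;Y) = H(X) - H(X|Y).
0.3187 bits

I(X;Y) = H(X) - H(X|Y)

Marginal of X (row sums):
  P(X=0) = 0.010 + 0.099 + 0.019 = 0.128
  P(X=1) = 0.019 + 0.038 + 0.006 = 0.063
  P(X=2) = 0.529 + 0.074 + 0.030 = 0.633
  P(X=3) = 0.047 + 0.118 + 0.011 = 0.176
H(X) = -[0.128·log₂(0.128) + 0.063·log₂(0.063) + 0.633·log₂(0.633) + 0.176·log₂(0.176)]
  = 0.3796 + 0.2513 + 0.4176 + 0.4411 = 1.4896 bits

Marginal of Y (column sums):
  P(Y=0) = 0.010 + 0.019 + 0.529 + 0.047 = 0.605
  P(Y=1) = 0.099 + 0.038 + 0.074 + 0.118 = 0.329
  P(Y=2) = 0.019 + 0.006 + 0.030 + 0.011 = 0.066
H(X|Y) = Σ_y P(y)·H(X|Y=y):
  Y=0: P(Y=0) = 0.605, P(X|Y=0) = (2/121, 19/605, 529/605, 47/605) → H(X|Y=0) = 0.7103
  Y=1: P(Y=1) = 0.329, P(X|Y=1) = (99/329, 38/329, 74/329, 118/329) → H(X|Y=1) = 1.8957
  Y=2: P(Y=2) = 0.066, P(X|Y=2) = (19/66, 1/11, 5/11, 1/6) → H(X|Y=2) = 1.7795
H(X|Y) = 0.605·0.7103 + 0.329·1.8957 + 0.066·1.7795 = 1.1709 bits

I(X;Y) = H(X) - H(X|Y) = 1.4896 - 1.1709 = 0.3187 bits

Cross-check via I(X;Y) = H(X) + H(Y) - H(X,Y): computing H(Y) from the column sums and H(X,Y) from the 12 cells in the same way gives H(Y) = 1.2251 bits and H(X,Y) = 2.3960 bits, so
I(X;Y) = 1.4896 + 1.2251 - 2.3960 = 0.3187 bits ✓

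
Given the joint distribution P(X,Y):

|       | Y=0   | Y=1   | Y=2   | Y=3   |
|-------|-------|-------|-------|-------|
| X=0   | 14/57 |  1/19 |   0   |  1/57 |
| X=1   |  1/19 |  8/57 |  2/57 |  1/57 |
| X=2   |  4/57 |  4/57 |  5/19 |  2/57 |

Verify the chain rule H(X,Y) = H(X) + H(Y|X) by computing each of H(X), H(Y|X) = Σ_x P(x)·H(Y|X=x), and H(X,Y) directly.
H(X) = 1.5442 bits, H(Y|X) = 1.3867 bits, H(X,Y) = 2.9309 bits

Marginal of X (row sums):
  P(X=0) = 14/57 + 1/19 + 0 + 1/57 = 6/19
  P(X=1) = 1/19 + 8/57 + 2/57 + 1/57 = 14/57
  P(X=2) = 4/57 + 4/57 + 5/19 + 2/57 = 25/57
H(X) = -[(6/19)·log₂(6/19) + (14/57)·log₂(14/57) + (25/57)·log₂(25/57)]
  = 0.52515 + 0.49750 + 0.52151 = 1.5442 bits

H(Y|X) = Σ_x P(x)·H(Y|X=x):
  X=0: P(X=0) = 6/19, P(Y|X=0) = (7/9, 1/6, 0, 1/18) → H(Y|X=0) = 0.94449
  X=1: P(X=1) = 14/57, P(Y|X=1) = (3/14, 4/7, 1/7, 1/14) → H(Y|X=1) = 1.61058
  X=2: P(X=2) = 25/57, P(Y|X=2) = (4/25, 4/25, 3/5, 2/25) → H(Y|X=2) = 1.57972
H(Y|X) = (6/19)·0.94449 + (14/57)·1.61058 + (25/57)·1.57972 = 1.3867 bits

H(X,Y) = -Σ_{x,y} P(x,y) log₂ P(x,y). Per-cell terms -P(x,y)·log₂P(x,y):
  X=0: 0.49750, 0.22358, 0.00000, 0.10233
  X=1: 0.22358, 0.39760, 0.16958, 0.10233
  X=2: 0.26897, 0.26897, 0.50684, 0.16958
  (cells with P = 0 contribute 0)
Sum of the 12 terms: H(X,Y) = 2.9309 bits

Chain rule check:
  H(X) + H(Y|X) = 1.5442 + 1.3867 = 2.9309 bits
  H(X,Y) = 2.9309 bits
✓ Chain rule verified.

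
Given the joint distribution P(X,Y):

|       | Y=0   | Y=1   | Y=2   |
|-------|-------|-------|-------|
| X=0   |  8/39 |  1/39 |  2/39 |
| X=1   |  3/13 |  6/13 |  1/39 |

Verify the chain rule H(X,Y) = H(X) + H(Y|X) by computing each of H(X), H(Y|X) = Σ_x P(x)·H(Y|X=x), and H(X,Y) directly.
H(X) = 0.8582 bits, H(Y|X) = 1.1044 bits, H(X,Y) = 1.9626 bits

Marginal of X (row sums):
  P(X=0) = 8/39 + 1/39 + 2/39 = 11/39
  P(X=1) = 3/13 + 6/13 + 1/39 = 28/39
H(X) = -[(11/39)·log₂(11/39) + (28/39)·log₂(28/39)]
  = 0.5150 + 0.3432 = 0.8582 bits

H(Y|X) = Σ_x P(x)·H(Y|X=x):
  X=0: P(X=0) = 11/39, P(Y|X=0) = (8/11, 1/11, 2/11) → H(Y|X=0) = 1.0958
  X=1: P(X=1) = 28/39, P(Y|X=1) = (9/28, 9/14, 1/28) → H(Y|X=1) = 1.1078
H(Y|X) = (11/39)·1.0958 + (28/39)·1.1078 = 1.1044 bits

H(X,Y) = -Σ_{x,y} P(x,y) log₂ P(x,y). Per-cell terms -P(x,y)·log₂P(x,y):
  X=0: 0.4688, 0.1355, 0.2198
  X=1: 0.4882, 0.5148, 0.1355
Sum of the 6 terms: H(X,Y) = 1.9626 bits

Chain rule check:
  H(X) + H(Y|X) = 0.8582 + 1.1044 = 1.9626 bits
  H(X,Y) = 1.9626 bits
✓ Chain rule verified.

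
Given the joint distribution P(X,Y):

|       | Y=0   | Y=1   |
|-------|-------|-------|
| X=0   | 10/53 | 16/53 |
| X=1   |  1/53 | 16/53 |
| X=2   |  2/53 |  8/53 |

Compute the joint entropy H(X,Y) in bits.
2.1955 bits

H(X,Y) = -Σ_{x,y} P(x,y) log₂ P(x,y). Per-cell terms -P(x,y)·log₂P(x,y):
  X=0: 0.4540, 0.5216
  X=1: 0.1081, 0.5216
  X=2: 0.1784, 0.4118
Sum of the 6 terms: H(X,Y) = 2.1955 bits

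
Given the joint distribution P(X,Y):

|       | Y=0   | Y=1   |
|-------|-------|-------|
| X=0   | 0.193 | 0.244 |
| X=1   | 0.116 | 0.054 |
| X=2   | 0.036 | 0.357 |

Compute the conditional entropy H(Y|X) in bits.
0.7596 bits

H(Y|X) = H(X,Y) - H(X)

H(X,Y) = -Σ_{x,y} P(x,y) log₂ P(x,y). Per-cell terms -P(x,y)·log₂P(x,y):
  X=0: 0.458052, 0.496551
  X=1: 0.360505, 0.227388
  X=2: 0.172651, 0.530503
Sum of the 6 terms: H(X,Y) = 2.24565 bits

Marginal of X (row sums):
  P(X=0) = 0.193 + 0.244 = 0.437
  P(X=1) = 0.116 + 0.054 = 0.170
  P(X=2) = 0.036 + 0.357 = 0.393
H(X) = -[0.437·log₂(0.437) + 0.170·log₂(0.170) + 0.393·log₂(0.393)]
  = 0.521907 + 0.434587 + 0.529528 = 1.48602 bits

H(Y|X) = H(X,Y) - H(X) = 2.24565 - 1.48602 = 0.7596 bits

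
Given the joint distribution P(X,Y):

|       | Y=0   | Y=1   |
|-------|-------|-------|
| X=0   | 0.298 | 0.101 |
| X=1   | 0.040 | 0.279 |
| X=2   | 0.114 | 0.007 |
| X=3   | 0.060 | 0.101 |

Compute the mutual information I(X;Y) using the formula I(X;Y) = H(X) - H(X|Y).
0.3082 bits

I(X;Y) = H(X) - H(X|Y)

Marginal of X (row sums):
  P(X=0) = 0.298 + 0.101 = 0.399
  P(X=1) = 0.040 + 0.279 = 0.319
  P(X=2) = 0.114 + 0.007 = 0.121
  P(X=3) = 0.060 + 0.101 = 0.161
H(X) = -[0.399·log₂(0.399) + 0.319·log₂(0.319) + 0.121·log₂(0.121) + 0.161·log₂(0.161)]
  = 0.5289 + 0.5258 + 0.3687 + 0.4242 = 1.8476 bits

Marginal of Y (column sums):
  P(Y=0) = 0.298 + 0.040 + 0.114 + 0.060 = 0.512
  P(Y=1) = 0.101 + 0.279 + 0.007 + 0.101 = 0.488
H(X|Y) = Σ_y P(y)·H(X|Y=y):
  Y=0: P(Y=0) = 0.512, P(X|Y=0) = (149/256, 5/64, 57/256, 15/128) → H(X|Y=0) = 1.5868
  Y=1: P(Y=1) = 0.488, P(X|Y=1) = (101/488, 279/488, 7/488, 101/488) → H(X|Y=1) = 1.4897
H(X|Y) = 0.512·1.5868 + 0.488·1.4897 = 1.5394 bits

I(X;Y) = H(X) - H(X|Y) = 1.8476 - 1.5394 = 0.3082 bits

Cross-check via I(X;Y) = H(X) + H(Y) - H(X,Y): computing H(Y) from the column sums and H(X,Y) from the 8 cells in the same way gives H(Y) = 0.9996 bits and H(X,Y) = 2.5390 bits, so
I(X;Y) = 1.8476 + 0.9996 - 2.5390 = 0.3082 bits ✓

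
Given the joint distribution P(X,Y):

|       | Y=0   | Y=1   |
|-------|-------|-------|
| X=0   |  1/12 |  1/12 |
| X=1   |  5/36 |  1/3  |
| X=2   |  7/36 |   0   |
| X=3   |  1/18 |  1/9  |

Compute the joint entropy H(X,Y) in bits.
2.5646 bits

H(X,Y) = -Σ_{x,y} P(x,y) log₂ P(x,y). Per-cell terms -P(x,y)·log₂P(x,y):
  X=0: 0.2987, 0.2987
  X=1: 0.3956, 0.5283
  X=2: 0.4594, 0.0000
  X=3: 0.2317, 0.3522
  (cells with P = 0 contribute 0)
Sum of the 8 terms: H(X,Y) = 2.5646 bits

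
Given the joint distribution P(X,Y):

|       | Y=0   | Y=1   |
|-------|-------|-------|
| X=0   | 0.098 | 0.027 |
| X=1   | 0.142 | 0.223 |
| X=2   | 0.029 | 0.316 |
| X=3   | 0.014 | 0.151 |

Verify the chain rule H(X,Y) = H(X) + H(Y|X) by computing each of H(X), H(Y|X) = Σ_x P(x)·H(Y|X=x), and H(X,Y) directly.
H(X) = 1.8643 bits, H(Y|X) = 0.6588 bits, H(X,Y) = 2.5231 bits

Marginal of X (row sums):
  P(X=0) = 0.098 + 0.027 = 0.125
  P(X=1) = 0.142 + 0.223 = 0.365
  P(X=2) = 0.029 + 0.316 = 0.345
  P(X=3) = 0.014 + 0.151 = 0.165
H(X) = -[0.125·log₂(0.125) + 0.365·log₂(0.365) + 0.345·log₂(0.345) + 0.165·log₂(0.165)]
  = 0.3750 + 0.5307 + 0.5297 + 0.4289 = 1.8643 bits

H(Y|X) = Σ_x P(x)·H(Y|X=x):
  X=0: P(X=0) = 0.125, P(Y|X=0) = (98/125, 27/125) → H(Y|X=0) = 0.7528
  X=1: P(X=1) = 0.365, P(Y|X=1) = (142/365, 223/365) → H(Y|X=1) = 0.9642
  X=2: P(X=2) = 0.345, P(Y|X=2) = (29/345, 316/345) → H(Y|X=2) = 0.4163
  X=3: P(X=3) = 0.165, P(Y|X=3) = (14/165, 151/165) → H(Y|X=3) = 0.4190
H(Y|X) = 0.125·0.7528 + 0.365·0.9642 + 0.345·0.4163 + 0.165·0.4190 = 0.6588 bits

H(X,Y) = -Σ_{x,y} P(x,y) log₂ P(x,y). Per-cell terms -P(x,y)·log₂P(x,y):
  X=0: 0.3284, 0.1407
  X=1: 0.3999, 0.4828
  X=2: 0.1481, 0.5252
  X=3: 0.0862, 0.4118
Sum of the 8 terms: H(X,Y) = 2.5231 bits

Chain rule check:
  H(X) + H(Y|X) = 1.8643 + 0.6588 = 2.5231 bits
  H(X,Y) = 2.5231 bits
✓ Chain rule verified.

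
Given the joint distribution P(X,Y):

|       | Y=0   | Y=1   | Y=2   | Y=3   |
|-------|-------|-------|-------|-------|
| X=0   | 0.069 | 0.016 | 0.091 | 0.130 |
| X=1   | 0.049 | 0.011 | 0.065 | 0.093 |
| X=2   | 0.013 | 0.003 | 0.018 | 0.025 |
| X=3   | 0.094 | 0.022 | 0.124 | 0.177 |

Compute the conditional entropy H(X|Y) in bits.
1.7689 bits

H(X|Y) = H(X,Y) - H(Y)

H(X,Y) = -Σ_{x,y} P(x,y) log₂ P(x,y). Per-cell terms -P(x,y)·log₂P(x,y):
  X=0: 0.26615, 0.09545, 0.31468, 0.38264
  X=1: 0.21320, 0.07157, 0.25632, 0.31868
  X=2: 0.08145, 0.02514, 0.10433, 0.13305
  X=3: 0.32065, 0.12114, 0.37344, 0.44218
Sum of the 16 terms: H(X,Y) = 3.52007 bits

Marginal of Y (column sums):
  P(Y=0) = 0.069 + 0.049 + 0.013 + 0.094 = 0.225
  P(Y=1) = 0.016 + 0.011 + 0.003 + 0.022 = 0.052
  P(Y=2) = 0.091 + 0.065 + 0.018 + 0.124 = 0.298
  P(Y=3) = 0.130 + 0.093 + 0.025 + 0.177 = 0.425
H(Y) = -[0.225·log₂(0.225) + 0.052·log₂(0.052) + 0.298·log₂(0.298) + 0.425·log₂(0.425)]
  = 0.48420 + 0.22180 + 0.52049 + 0.52465 = 1.75114 bits

H(X|Y) = H(X,Y) - H(Y) = 3.52007 - 1.75114 = 1.7689 bits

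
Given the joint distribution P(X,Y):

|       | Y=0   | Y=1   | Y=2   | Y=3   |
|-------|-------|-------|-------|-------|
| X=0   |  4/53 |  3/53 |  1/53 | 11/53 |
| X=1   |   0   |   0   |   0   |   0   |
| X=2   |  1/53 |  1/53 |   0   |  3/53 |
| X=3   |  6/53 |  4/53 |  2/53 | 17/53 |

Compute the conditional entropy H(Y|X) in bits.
1.5593 bits

H(Y|X) = H(X,Y) - H(X)

H(X,Y) = -Σ_{x,y} P(x,y) log₂ P(x,y). Per-cell terms -P(x,y)·log₂P(x,y):
  X=0: 0.281352, 0.234507, 0.108074, 0.470818
  X=1: 0.000000, 0.000000, 0.000000, 0.000000
  X=2: 0.108074, 0.108074, 0.000000, 0.234507
  X=3: 0.355807, 0.281352, 0.178412, 0.526185
  (cells with P = 0 contribute 0)
Sum of the 16 terms: H(X,Y) = 2.88716 bits

Marginal of X (row sums):
  P(X=0) = 4/53 + 3/53 + 1/53 + 11/53 = 19/53
  P(X=1) = 0 + 0 + 0 + 0 = 0
  P(X=2) = 1/53 + 1/53 + 0 + 3/53 = 5/53
  P(X=3) = 6/53 + 4/53 + 2/53 + 17/53 = 29/53
H(X) = -[(19/53)·log₂(19/53) + (5/53)·log₂(5/53) + (29/53)·log₂(29/53)]   (outcomes with P = 0 contribute 0)
  = 0.530564 + 0.321320 + 0.476005 = 1.32789 bits

H(Y|X) = H(X,Y) - H(X) = 2.88716 - 1.32789 = 1.5593 bits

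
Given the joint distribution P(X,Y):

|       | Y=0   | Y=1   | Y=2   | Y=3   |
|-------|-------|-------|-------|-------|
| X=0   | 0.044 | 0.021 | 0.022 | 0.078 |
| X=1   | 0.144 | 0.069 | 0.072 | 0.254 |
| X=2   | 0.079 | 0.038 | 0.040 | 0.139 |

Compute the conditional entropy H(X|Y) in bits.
1.4294 bits

H(X|Y) = H(X,Y) - H(Y)

H(X,Y) = -Σ_{x,y} P(x,y) log₂ P(x,y). Per-cell terms -P(x,y)·log₂P(x,y):
  X=0: 0.19828, 0.11704, 0.12114, 0.28707
  X=1: 0.40260, 0.26615, 0.27330, 0.50218
  X=2: 0.28930, 0.17928, 0.18575, 0.39571
Sum of the 12 terms: H(X,Y) = 3.2178 bits

Marginal of Y (column sums):
  P(Y=0) = 0.044 + 0.144 + 0.079 = 0.267
  P(Y=1) = 0.021 + 0.069 + 0.038 = 0.128
  P(Y=2) = 0.022 + 0.072 + 0.040 = 0.134
  P(Y=3) = 0.078 + 0.254 + 0.139 = 0.471
H(Y) = -[0.267·log₂(0.267) + 0.128·log₂(0.128) + 0.134·log₂(0.134) + 0.471·log₂(0.471)]
  = 0.50866 + 0.37962 + 0.38856 + 0.51160 = 1.7884 bits

H(X|Y) = H(X,Y) - H(Y) = 3.2178 - 1.7884 = 1.4294 bits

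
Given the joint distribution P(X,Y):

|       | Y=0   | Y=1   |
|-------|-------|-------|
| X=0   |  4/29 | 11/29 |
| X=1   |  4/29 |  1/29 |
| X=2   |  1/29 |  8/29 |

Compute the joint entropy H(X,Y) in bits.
2.1665 bits

H(X,Y) = -Σ_{x,y} P(x,y) log₂ P(x,y). Per-cell terms -P(x,y)·log₂P(x,y):
  X=0: 0.39420, 0.53048
  X=1: 0.39420, 0.16752
  X=2: 0.16752, 0.51255
Sum of the 6 terms: H(X,Y) = 2.1665 bits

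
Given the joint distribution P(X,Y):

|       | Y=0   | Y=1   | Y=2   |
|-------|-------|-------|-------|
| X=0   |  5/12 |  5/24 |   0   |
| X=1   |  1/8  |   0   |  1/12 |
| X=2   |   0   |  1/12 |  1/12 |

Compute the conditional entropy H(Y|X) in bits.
0.9429 bits

H(Y|X) = H(X,Y) - H(X)

H(X,Y) = -Σ_{x,y} P(x,y) log₂ P(x,y). Per-cell terms -P(x,y)·log₂P(x,y):
  X=0: 0.52626, 0.47147, 0.00000
  X=1: 0.37500, 0.00000, 0.29875
  X=2: 0.00000, 0.29875, 0.29875
  (cells with P = 0 contribute 0)
Sum of the 9 terms: H(X,Y) = 2.2690 bits

Marginal of X (row sums):
  P(X=0) = 5/12 + 5/24 + 0 = 5/8
  P(X=1) = 1/8 + 0 + 1/12 = 5/24
  P(X=2) = 0 + 1/12 + 1/12 = 1/6
H(X) = -[(5/8)·log₂(5/8) + (5/24)·log₂(5/24) + (1/6)·log₂(1/6)]
  = 0.42379 + 0.47147 + 0.43083 = 1.3261 bits

H(Y|X) = H(X,Y) - H(X) = 2.2690 - 1.3261 = 0.9429 bits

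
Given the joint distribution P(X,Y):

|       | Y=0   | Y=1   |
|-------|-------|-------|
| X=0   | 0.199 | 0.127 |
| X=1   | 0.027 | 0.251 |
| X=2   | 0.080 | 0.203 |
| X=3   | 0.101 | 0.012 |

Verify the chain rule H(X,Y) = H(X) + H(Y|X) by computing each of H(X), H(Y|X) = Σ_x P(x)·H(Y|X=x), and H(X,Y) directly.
H(X) = 1.9114 bits, H(Y|X) = 0.7406 bits, H(X,Y) = 2.6520 bits

Marginal of X (row sums):
  P(X=0) = 0.199 + 0.127 = 0.326
  P(X=1) = 0.027 + 0.251 = 0.278
  P(X=2) = 0.080 + 0.203 = 0.283
  P(X=3) = 0.101 + 0.012 = 0.113
H(X) = -[0.326·log₂(0.326) + 0.278·log₂(0.278) + 0.283·log₂(0.283) + 0.113·log₂(0.113)]
  = 0.52716 + 0.51342 + 0.51538 + 0.35545 = 1.9114 bits

H(Y|X) = Σ_x P(x)·H(Y|X=x):
  X=0: P(X=0) = 0.326, P(Y|X=0) = (199/326, 127/326) → H(Y|X=0) = 0.96452
  X=1: P(X=1) = 0.278, P(Y|X=1) = (27/278, 251/278) → H(Y|X=1) = 0.45981
  X=2: P(X=2) = 0.283, P(Y|X=2) = (80/283, 203/283) → H(Y|X=2) = 0.85908
  X=3: P(X=3) = 0.113, P(Y|X=3) = (101/113, 12/113) → H(Y|X=3) = 0.48833
H(Y|X) = 0.326·0.96452 + 0.278·0.45981 + 0.283·0.85908 + 0.113·0.48833 = 0.7406 bits

H(X,Y) = -Σ_{x,y} P(x,y) log₂ P(x,y). Per-cell terms -P(x,y)·log₂P(x,y):
  X=0: 0.46350, 0.37809
  X=1: 0.14069, 0.50055
  X=2: 0.29151, 0.46699
  X=3: 0.33406, 0.07657
Sum of the 8 terms: H(X,Y) = 2.6520 bits

Chain rule check:
  H(X) + H(Y|X) = 1.9114 + 0.7406 = 2.6520 bits
  H(X,Y) = 2.6520 bits
✓ Chain rule verified.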